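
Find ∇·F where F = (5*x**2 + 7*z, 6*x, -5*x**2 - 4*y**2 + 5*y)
10*x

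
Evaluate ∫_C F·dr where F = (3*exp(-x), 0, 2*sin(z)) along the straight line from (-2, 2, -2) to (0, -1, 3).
-3 + 2*cos(2) - 2*cos(3) + 3*exp(2)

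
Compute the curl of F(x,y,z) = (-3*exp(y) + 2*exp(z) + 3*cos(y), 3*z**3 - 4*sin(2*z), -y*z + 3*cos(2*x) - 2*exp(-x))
(-9*z**2 - z + 8*cos(2*z), 2*exp(z) + 6*sin(2*x) - 2*exp(-x), 3*exp(y) + 3*sin(y))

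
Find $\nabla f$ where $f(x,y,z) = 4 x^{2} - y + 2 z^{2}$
(8*x, -1, 4*z)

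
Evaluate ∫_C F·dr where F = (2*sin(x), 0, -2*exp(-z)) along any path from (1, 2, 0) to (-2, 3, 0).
-2*cos(2) + 2*cos(1)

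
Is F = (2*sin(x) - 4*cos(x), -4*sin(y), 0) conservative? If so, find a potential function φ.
Yes, F is conservative. φ = -4*sin(x) - 2*cos(x) + 4*cos(y)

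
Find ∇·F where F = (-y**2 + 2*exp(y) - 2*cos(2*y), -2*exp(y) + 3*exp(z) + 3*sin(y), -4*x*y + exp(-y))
-2*exp(y) + 3*cos(y)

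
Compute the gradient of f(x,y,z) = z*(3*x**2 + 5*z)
(6*x*z, 0, 3*x**2 + 10*z)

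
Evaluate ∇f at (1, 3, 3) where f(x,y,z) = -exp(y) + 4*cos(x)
(-4*sin(1), -exp(3), 0)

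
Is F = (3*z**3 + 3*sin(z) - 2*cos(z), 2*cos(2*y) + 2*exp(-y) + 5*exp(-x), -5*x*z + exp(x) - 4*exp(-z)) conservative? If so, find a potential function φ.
No, ∇×F = (0, 9*z**2 + 5*z - exp(x) + 2*sin(z) + 3*cos(z), -5*exp(-x)) ≠ 0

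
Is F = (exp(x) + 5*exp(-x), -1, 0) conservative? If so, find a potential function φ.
Yes, F is conservative. φ = -y + exp(x) - 5*exp(-x)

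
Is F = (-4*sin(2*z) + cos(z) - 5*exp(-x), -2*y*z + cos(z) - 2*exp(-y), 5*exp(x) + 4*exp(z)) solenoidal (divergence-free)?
No, ∇·F = -2*z + 4*exp(z) + 2*exp(-y) + 5*exp(-x)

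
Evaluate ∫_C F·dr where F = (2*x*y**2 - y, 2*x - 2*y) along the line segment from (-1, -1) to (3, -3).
52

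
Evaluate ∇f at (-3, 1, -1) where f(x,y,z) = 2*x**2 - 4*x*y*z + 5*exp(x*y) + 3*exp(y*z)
(-8 + 5*exp(-3), -12 - 3*exp(-1) - 15*exp(-3), 3*exp(-1) + 12)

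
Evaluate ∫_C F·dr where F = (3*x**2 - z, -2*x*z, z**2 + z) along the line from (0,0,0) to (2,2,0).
8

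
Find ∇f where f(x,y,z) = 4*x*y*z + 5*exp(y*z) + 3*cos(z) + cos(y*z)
(4*y*z, z*(4*x + 5*exp(y*z) - sin(y*z)), 4*x*y + 5*y*exp(y*z) - y*sin(y*z) - 3*sin(z))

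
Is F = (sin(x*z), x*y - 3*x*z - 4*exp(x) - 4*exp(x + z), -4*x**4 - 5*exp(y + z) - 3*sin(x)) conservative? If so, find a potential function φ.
No, ∇×F = (3*x + 4*exp(x + z) - 5*exp(y + z), 16*x**3 + x*cos(x*z) + 3*cos(x), y - 3*z - 4*exp(x) - 4*exp(x + z)) ≠ 0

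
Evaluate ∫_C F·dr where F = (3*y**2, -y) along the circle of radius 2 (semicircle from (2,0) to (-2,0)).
-32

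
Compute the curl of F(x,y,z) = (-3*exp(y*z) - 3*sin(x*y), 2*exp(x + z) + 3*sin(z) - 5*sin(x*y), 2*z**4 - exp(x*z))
(-2*exp(x + z) - 3*cos(z), -3*y*exp(y*z) + z*exp(x*z), 3*x*cos(x*y) - 5*y*cos(x*y) + 3*z*exp(y*z) + 2*exp(x + z))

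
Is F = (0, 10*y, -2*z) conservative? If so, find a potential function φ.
Yes, F is conservative. φ = 5*y**2 - z**2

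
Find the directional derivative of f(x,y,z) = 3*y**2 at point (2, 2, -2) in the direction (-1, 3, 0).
18*sqrt(10)/5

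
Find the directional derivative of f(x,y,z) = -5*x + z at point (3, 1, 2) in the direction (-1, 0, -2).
3*sqrt(5)/5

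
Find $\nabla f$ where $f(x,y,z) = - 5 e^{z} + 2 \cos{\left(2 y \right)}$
(0, -4*sin(2*y), -5*exp(z))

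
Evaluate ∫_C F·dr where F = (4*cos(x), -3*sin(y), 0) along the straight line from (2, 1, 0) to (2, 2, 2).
-3*cos(1) + 3*cos(2)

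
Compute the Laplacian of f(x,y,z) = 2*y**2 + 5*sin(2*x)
4 - 20*sin(2*x)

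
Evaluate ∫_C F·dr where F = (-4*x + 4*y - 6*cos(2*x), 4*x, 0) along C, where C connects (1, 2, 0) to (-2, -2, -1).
3*sin(4) + 2 + 3*sin(2)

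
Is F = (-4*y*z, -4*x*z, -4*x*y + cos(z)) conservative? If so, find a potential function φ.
Yes, F is conservative. φ = -4*x*y*z + sin(z)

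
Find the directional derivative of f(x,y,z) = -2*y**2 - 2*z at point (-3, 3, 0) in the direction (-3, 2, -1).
-11*sqrt(14)/7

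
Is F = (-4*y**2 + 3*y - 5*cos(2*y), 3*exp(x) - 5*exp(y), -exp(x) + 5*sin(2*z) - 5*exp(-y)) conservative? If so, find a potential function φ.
No, ∇×F = (5*exp(-y), exp(x), 8*y + 3*exp(x) - 10*sin(2*y) - 3) ≠ 0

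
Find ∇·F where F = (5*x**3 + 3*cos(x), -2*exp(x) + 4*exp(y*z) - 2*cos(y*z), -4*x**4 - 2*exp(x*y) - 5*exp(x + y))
15*x**2 + 4*z*exp(y*z) + 2*z*sin(y*z) - 3*sin(x)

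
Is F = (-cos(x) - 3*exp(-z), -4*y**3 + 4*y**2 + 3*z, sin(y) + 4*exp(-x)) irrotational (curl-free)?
No, ∇×F = (cos(y) - 3, 3*exp(-z) + 4*exp(-x), 0)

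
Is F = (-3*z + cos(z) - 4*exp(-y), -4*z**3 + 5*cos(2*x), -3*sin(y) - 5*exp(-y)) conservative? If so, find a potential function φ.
No, ∇×F = (12*z**2 - 3*cos(y) + 5*exp(-y), -sin(z) - 3, -10*sin(2*x) - 4*exp(-y)) ≠ 0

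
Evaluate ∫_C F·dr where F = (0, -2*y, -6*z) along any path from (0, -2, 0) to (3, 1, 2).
-9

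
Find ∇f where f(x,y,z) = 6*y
(0, 6, 0)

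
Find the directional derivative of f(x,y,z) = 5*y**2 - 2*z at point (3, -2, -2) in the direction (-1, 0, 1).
-sqrt(2)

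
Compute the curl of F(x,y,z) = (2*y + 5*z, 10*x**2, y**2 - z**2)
(2*y, 5, 20*x - 2)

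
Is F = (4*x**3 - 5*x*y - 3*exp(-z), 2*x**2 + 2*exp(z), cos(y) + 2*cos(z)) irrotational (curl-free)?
No, ∇×F = (-2*exp(z) - sin(y), 3*exp(-z), 9*x)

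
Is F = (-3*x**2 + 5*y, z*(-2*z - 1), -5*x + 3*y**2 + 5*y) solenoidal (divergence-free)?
No, ∇·F = -6*x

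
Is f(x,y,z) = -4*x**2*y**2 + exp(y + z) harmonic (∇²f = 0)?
No, ∇²f = -8*x**2 - 8*y**2 + 2*exp(y + z)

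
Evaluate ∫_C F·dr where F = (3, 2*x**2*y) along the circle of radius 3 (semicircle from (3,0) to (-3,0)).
-18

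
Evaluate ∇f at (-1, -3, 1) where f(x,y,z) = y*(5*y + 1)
(0, -29, 0)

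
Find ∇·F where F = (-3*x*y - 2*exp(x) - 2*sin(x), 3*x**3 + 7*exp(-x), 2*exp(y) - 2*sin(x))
-3*y - 2*exp(x) - 2*cos(x)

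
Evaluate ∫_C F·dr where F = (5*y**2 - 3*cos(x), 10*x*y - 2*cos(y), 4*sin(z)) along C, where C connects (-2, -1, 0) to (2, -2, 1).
-4*sin(2) - 4*cos(1) - 2*sin(1) + 54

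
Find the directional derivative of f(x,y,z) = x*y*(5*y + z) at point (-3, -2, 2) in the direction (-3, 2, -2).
48*sqrt(17)/17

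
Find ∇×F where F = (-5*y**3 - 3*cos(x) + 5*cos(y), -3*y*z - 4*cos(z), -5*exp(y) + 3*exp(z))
(3*y - 5*exp(y) - 4*sin(z), 0, 15*y**2 + 5*sin(y))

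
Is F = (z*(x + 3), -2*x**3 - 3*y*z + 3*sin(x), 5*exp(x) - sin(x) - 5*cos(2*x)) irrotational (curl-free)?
No, ∇×F = (3*y, x - 5*exp(x) - 10*sin(2*x) + cos(x) + 3, -6*x**2 + 3*cos(x))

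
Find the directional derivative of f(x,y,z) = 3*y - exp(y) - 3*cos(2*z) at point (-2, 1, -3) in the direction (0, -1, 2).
sqrt(5)*(-3 + E - 12*sin(6))/5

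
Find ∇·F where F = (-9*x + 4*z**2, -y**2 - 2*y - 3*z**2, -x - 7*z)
-2*y - 18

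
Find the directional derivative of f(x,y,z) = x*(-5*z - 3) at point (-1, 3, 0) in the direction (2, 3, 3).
9*sqrt(22)/22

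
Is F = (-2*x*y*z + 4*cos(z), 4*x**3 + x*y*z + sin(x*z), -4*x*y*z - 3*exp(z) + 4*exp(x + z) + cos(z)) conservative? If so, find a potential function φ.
No, ∇×F = (-x*(y + 4*z + cos(x*z)), -2*x*y + 4*y*z - 4*exp(x + z) - 4*sin(z), 12*x**2 + 2*x*z + y*z + z*cos(x*z)) ≠ 0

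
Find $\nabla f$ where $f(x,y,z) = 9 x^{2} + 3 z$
(18*x, 0, 3)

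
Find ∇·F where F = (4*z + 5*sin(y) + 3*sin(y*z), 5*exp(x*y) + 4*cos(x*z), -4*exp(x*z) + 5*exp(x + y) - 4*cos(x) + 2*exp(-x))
x*(5*exp(x*y) - 4*exp(x*z))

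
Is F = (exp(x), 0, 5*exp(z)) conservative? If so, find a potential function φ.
Yes, F is conservative. φ = exp(x) + 5*exp(z)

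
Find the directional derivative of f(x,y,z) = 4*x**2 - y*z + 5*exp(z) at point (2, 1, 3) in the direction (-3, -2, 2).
2*sqrt(17)*(-22 + 5*exp(3))/17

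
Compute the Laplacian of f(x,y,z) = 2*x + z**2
2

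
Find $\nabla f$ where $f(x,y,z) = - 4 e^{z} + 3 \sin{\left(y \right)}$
(0, 3*cos(y), -4*exp(z))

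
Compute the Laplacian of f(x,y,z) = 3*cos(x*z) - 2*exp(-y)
(3*(-x**2 - z**2)*exp(y)*cos(x*z) - 2)*exp(-y)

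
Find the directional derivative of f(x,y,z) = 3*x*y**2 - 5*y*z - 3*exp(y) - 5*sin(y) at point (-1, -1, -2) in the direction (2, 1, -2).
-5*cos(1)/3 - exp(-1) + 4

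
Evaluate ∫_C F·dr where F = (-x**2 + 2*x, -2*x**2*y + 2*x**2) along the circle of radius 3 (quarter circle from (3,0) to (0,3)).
-9/2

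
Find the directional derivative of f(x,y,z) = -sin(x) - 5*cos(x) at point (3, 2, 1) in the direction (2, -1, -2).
10*sin(3)/3 - 2*cos(3)/3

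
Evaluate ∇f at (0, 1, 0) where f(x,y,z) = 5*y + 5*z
(0, 5, 5)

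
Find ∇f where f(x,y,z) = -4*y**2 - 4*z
(0, -8*y, -4)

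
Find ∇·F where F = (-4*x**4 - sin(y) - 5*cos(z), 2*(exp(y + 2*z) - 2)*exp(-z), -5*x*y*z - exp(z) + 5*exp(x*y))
-16*x**3 - 5*x*y - exp(z) + 2*exp(y + z)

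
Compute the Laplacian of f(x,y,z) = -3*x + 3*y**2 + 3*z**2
12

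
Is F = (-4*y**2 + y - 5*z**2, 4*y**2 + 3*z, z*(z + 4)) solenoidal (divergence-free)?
No, ∇·F = 8*y + 2*z + 4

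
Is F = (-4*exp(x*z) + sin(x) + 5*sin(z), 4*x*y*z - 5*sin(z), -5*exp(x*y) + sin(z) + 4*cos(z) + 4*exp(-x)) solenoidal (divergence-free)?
No, ∇·F = 4*x*z - 4*z*exp(x*z) - 4*sin(z) + cos(x) + cos(z)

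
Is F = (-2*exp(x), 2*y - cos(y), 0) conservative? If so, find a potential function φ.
Yes, F is conservative. φ = y**2 - 2*exp(x) - sin(y)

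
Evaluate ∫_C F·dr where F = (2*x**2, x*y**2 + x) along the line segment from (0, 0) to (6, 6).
486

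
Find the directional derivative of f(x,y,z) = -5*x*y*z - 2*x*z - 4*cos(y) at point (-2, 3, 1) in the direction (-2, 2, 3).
4*sqrt(17)*(2*sin(3) + 39)/17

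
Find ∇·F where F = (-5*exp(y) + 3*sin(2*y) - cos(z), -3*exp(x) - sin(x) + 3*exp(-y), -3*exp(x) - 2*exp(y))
-3*exp(-y)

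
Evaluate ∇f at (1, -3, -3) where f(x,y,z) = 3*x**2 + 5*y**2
(6, -30, 0)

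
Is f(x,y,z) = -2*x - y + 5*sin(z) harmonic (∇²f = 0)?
No, ∇²f = -5*sin(z)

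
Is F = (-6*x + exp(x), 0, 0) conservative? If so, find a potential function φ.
Yes, F is conservative. φ = -3*x**2 + exp(x)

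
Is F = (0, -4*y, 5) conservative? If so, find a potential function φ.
Yes, F is conservative. φ = -2*y**2 + 5*z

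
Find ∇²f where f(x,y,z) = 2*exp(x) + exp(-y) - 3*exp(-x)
2*exp(x) + exp(-y) - 3*exp(-x)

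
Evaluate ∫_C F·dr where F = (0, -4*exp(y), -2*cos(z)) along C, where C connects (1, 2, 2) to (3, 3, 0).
-4*exp(3) + 2*sin(2) + 4*exp(2)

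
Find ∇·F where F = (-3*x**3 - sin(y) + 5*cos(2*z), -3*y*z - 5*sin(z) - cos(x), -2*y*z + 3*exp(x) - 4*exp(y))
-9*x**2 - 2*y - 3*z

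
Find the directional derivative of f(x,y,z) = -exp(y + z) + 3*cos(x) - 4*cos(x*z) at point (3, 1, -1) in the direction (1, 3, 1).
sqrt(11)*(-4/11 - sin(3))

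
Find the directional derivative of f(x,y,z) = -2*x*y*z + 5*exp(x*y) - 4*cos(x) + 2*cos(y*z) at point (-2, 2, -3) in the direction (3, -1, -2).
sqrt(14)*(-6*exp(4)*sin(2) - exp(4)*sin(6) + 20 + 16*exp(4))*exp(-4)/7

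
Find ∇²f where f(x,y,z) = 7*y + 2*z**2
4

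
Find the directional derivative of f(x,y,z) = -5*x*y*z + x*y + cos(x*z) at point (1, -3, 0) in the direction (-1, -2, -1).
-7*sqrt(6)/3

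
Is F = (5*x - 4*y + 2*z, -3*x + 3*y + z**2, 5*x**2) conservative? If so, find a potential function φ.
No, ∇×F = (-2*z, 2 - 10*x, 1) ≠ 0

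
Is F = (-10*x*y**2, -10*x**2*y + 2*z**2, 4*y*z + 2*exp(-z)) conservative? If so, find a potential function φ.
Yes, F is conservative. φ = -5*x**2*y**2 + 2*y*z**2 - 2*exp(-z)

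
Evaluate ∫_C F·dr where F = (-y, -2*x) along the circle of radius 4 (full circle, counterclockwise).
-16*pi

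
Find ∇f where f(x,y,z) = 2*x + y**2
(2, 2*y, 0)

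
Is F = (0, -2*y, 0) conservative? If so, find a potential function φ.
Yes, F is conservative. φ = -y**2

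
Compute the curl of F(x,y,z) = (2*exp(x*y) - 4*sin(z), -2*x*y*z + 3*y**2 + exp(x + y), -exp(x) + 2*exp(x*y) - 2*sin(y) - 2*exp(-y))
(2*((x*y + x*exp(x*y) - cos(y))*exp(y) + 1)*exp(-y), -2*y*exp(x*y) + exp(x) - 4*cos(z), -2*x*exp(x*y) - 2*y*z + exp(x + y))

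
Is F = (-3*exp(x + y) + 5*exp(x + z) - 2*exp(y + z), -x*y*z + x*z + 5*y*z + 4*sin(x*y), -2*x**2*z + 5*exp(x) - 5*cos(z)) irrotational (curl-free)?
No, ∇×F = (x*y - x - 5*y, 4*x*z - 5*exp(x) + 5*exp(x + z) - 2*exp(y + z), -y*z + 4*y*cos(x*y) + z + 3*exp(x + y) + 2*exp(y + z))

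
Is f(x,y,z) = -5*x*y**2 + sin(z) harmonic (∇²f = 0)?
No, ∇²f = -10*x - sin(z)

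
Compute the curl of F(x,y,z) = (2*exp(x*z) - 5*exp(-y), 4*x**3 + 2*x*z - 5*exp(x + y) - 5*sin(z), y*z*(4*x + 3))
(-2*x + z*(4*x + 3) + 5*cos(z), 2*x*exp(x*z) - 4*y*z, 12*x**2 + 2*z - 5*exp(x + y) - 5*exp(-y))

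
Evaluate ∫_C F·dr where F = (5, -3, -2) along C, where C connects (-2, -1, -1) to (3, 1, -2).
21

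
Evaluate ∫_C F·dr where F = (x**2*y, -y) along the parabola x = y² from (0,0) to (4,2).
242/7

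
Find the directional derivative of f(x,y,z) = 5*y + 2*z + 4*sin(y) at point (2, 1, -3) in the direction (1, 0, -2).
-4*sqrt(5)/5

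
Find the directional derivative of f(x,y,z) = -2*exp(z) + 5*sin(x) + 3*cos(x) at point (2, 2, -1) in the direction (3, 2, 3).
3*sqrt(22)*(-E*(-5*cos(2) + 3*sin(2)) - 2)*exp(-1)/22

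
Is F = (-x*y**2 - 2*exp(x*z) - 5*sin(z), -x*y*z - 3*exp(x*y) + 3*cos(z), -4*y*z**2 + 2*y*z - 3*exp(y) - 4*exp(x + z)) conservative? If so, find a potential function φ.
No, ∇×F = (x*y - 4*z**2 + 2*z - 3*exp(y) + 3*sin(z), -2*x*exp(x*z) + 4*exp(x + z) - 5*cos(z), y*(2*x - z - 3*exp(x*y))) ≠ 0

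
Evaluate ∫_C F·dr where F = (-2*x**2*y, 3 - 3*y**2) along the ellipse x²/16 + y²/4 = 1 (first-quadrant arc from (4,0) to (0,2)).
-2 + 16*pi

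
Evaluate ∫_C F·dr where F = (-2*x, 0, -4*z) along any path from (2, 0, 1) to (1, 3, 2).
-3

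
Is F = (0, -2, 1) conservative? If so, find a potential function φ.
Yes, F is conservative. φ = -2*y + z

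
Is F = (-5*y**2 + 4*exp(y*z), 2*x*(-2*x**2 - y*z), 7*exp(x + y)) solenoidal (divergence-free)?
No, ∇·F = -2*x*z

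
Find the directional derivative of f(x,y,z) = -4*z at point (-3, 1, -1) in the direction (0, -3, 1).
-2*sqrt(10)/5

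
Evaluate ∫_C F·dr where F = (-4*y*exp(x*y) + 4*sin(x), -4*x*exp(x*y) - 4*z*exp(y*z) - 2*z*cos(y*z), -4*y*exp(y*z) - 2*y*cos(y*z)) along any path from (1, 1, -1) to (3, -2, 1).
-2*sin(1) - 4*exp(-2) - 4*exp(-6) + 4*exp(-1) + 2*sin(2) + 4*cos(1) - 4*cos(3) + 4*E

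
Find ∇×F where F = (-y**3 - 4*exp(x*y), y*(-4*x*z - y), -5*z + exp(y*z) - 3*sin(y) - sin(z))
(4*x*y + z*exp(y*z) - 3*cos(y), 0, 4*x*exp(x*y) + 3*y**2 - 4*y*z)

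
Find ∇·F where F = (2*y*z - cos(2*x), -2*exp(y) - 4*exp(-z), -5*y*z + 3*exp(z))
-5*y - 2*exp(y) + 3*exp(z) + 2*sin(2*x)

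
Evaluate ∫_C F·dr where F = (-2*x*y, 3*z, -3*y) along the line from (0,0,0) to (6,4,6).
-96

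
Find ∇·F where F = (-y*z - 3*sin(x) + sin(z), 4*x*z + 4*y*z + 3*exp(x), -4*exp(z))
4*z - 4*exp(z) - 3*cos(x)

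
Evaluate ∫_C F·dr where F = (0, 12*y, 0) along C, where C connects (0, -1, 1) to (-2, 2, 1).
18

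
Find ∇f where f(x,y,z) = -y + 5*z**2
(0, -1, 10*z)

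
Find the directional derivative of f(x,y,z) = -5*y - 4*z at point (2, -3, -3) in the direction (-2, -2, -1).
14/3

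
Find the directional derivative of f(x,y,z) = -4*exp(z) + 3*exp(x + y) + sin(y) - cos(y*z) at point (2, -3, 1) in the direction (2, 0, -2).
sqrt(2)*(-3*E*sin(3) + 3 + 4*exp(2))*exp(-1)/2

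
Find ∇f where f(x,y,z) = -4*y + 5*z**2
(0, -4, 10*z)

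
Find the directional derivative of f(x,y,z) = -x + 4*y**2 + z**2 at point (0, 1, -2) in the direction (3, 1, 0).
sqrt(10)/2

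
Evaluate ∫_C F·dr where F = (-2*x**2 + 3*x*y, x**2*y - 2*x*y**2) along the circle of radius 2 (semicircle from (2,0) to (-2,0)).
32/3 - 4*pi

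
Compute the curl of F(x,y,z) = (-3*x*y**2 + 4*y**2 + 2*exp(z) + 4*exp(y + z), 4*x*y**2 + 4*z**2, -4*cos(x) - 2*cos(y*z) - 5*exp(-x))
(2*z*(sin(y*z) - 4), 2*exp(z) + 4*exp(y + z) - 4*sin(x) - 5*exp(-x), 6*x*y + 4*y**2 - 8*y - 4*exp(y + z))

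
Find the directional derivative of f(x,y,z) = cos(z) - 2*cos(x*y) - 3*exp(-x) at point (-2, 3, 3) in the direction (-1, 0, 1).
sqrt(2)*(-3*exp(2) + 6*sin(6) - sin(3))/2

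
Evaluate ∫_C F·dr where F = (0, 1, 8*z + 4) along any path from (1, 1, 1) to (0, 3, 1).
2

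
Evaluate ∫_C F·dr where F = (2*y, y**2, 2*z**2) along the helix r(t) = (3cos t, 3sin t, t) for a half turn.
pi*(-27 + 2*pi**2)/3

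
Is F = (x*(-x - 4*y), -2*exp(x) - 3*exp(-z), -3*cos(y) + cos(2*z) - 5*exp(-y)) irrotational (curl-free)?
No, ∇×F = (3*sin(y) - 3*exp(-z) + 5*exp(-y), 0, 4*x - 2*exp(x))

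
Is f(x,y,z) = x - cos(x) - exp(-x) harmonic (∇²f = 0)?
No, ∇²f = cos(x) - exp(-x)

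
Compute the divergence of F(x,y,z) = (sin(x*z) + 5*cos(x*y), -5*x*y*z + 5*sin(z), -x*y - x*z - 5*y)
-5*x*z - x - 5*y*sin(x*y) + z*cos(x*z)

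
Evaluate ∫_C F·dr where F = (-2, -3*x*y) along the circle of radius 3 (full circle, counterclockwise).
0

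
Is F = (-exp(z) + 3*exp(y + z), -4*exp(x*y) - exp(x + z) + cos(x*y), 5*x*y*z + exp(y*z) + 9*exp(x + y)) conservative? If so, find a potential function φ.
No, ∇×F = (5*x*z + z*exp(y*z) + 9*exp(x + y) + exp(x + z), -5*y*z - exp(z) - 9*exp(x + y) + 3*exp(y + z), -4*y*exp(x*y) - y*sin(x*y) - exp(x + z) - 3*exp(y + z)) ≠ 0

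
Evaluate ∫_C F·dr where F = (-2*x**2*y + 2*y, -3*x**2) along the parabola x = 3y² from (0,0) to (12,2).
-74048/35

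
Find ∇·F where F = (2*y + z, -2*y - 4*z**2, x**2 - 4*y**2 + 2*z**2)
4*z - 2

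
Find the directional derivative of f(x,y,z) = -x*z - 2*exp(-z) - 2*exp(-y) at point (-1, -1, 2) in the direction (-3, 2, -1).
sqrt(14)*(-2 + 5*exp(2) + 4*exp(3))*exp(-2)/14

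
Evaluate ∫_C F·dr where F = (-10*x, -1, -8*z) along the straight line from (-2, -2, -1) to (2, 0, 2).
-14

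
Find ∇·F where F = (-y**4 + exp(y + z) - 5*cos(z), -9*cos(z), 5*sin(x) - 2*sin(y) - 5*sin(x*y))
0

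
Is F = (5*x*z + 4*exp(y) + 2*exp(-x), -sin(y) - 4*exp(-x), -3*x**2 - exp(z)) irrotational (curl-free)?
No, ∇×F = (0, 11*x, -4*exp(y) + 4*exp(-x))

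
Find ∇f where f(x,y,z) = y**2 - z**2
(0, 2*y, -2*z)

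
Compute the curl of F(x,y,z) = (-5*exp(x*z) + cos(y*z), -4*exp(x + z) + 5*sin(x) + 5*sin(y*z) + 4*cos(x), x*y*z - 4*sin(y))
(x*z - 5*y*cos(y*z) + 4*exp(x + z) - 4*cos(y), -5*x*exp(x*z) - y*z - y*sin(y*z), z*sin(y*z) - 4*exp(x + z) - 4*sin(x) + 5*cos(x))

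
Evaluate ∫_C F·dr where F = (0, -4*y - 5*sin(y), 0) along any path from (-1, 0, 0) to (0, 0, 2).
0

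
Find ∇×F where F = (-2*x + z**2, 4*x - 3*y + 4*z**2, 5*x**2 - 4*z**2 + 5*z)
(-8*z, -10*x + 2*z, 4)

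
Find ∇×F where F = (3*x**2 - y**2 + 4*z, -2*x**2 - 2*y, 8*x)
(0, -4, -4*x + 2*y)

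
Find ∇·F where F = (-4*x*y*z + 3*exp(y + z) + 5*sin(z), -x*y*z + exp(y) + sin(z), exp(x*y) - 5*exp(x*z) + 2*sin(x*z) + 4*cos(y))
-x*z - 5*x*exp(x*z) + 2*x*cos(x*z) - 4*y*z + exp(y)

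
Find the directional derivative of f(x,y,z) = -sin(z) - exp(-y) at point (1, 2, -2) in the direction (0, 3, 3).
sqrt(2)*(1 - exp(2)*cos(2))*exp(-2)/2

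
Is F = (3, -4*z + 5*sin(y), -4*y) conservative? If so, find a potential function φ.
Yes, F is conservative. φ = 3*x - 4*y*z - 5*cos(y)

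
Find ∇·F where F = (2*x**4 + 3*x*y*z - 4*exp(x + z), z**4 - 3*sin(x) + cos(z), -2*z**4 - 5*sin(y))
8*x**3 + 3*y*z - 8*z**3 - 4*exp(x + z)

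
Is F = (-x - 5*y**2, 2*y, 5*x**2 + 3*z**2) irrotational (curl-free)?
No, ∇×F = (0, -10*x, 10*y)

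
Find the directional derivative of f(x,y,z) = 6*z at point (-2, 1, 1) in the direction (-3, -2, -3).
-9*sqrt(22)/11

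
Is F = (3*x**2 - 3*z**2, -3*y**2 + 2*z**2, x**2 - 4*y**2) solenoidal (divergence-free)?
No, ∇·F = 6*x - 6*y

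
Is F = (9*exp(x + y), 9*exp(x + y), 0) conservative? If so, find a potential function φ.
Yes, F is conservative. φ = 9*exp(x + y)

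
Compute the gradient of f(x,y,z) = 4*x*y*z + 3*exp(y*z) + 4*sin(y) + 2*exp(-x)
(4*y*z - 2*exp(-x), 4*x*z + 3*z*exp(y*z) + 4*cos(y), y*(4*x + 3*exp(y*z)))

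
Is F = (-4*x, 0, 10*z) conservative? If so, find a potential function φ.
Yes, F is conservative. φ = -2*x**2 + 5*z**2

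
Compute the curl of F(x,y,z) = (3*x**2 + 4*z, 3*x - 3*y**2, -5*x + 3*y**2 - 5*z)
(6*y, 9, 3)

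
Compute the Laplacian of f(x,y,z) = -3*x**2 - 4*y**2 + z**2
-12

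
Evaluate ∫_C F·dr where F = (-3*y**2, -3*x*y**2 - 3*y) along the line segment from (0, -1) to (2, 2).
-24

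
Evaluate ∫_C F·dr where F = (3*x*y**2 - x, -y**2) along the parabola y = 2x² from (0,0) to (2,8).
-134/3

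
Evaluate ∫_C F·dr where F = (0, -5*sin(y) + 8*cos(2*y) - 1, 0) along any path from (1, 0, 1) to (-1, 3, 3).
-8 + 5*cos(3) + 4*sin(6)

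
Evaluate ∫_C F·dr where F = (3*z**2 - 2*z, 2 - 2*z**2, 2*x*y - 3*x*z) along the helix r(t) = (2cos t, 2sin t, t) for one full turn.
24*pi*(-1 + pi)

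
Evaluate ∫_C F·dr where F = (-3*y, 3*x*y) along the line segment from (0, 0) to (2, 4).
20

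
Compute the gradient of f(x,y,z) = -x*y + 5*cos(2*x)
(-y - 10*sin(2*x), -x, 0)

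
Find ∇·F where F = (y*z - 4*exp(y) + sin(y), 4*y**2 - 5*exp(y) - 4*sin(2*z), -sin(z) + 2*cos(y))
8*y - 5*exp(y) - cos(z)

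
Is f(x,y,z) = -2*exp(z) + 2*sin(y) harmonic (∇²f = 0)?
No, ∇²f = -2*exp(z) - 2*sin(y)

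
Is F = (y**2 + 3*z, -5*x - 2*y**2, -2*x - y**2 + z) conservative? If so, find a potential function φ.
No, ∇×F = (-2*y, 5, -2*y - 5) ≠ 0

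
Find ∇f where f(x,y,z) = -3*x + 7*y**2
(-3, 14*y, 0)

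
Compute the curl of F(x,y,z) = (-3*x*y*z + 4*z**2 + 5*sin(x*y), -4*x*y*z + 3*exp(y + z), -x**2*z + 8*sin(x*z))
(4*x*y - 3*exp(y + z), -3*x*y + 2*x*z - 8*z*cos(x*z) + 8*z, 3*x*z - 5*x*cos(x*y) - 4*y*z)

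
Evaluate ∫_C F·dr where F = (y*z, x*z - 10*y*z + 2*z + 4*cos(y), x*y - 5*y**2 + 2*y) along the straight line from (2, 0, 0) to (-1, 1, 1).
-4 + 4*sin(1)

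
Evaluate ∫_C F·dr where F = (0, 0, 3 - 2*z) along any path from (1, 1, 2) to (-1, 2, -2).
-12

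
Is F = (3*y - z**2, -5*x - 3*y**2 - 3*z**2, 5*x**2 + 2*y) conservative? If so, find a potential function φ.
No, ∇×F = (6*z + 2, -10*x - 2*z, -8) ≠ 0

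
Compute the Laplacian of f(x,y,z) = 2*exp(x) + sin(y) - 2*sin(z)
2*exp(x) - sin(y) + 2*sin(z)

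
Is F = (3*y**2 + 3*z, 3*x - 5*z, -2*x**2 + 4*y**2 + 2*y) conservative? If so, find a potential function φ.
No, ∇×F = (8*y + 7, 4*x + 3, 3 - 6*y) ≠ 0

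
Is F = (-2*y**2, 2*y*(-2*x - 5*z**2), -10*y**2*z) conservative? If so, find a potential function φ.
Yes, F is conservative. φ = y**2*(-2*x - 5*z**2)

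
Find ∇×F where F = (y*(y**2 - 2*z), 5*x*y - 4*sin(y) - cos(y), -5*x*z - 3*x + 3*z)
(0, -2*y + 5*z + 3, -3*y**2 + 5*y + 2*z)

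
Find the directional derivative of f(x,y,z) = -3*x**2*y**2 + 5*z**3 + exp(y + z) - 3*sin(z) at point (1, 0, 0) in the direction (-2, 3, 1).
sqrt(14)/14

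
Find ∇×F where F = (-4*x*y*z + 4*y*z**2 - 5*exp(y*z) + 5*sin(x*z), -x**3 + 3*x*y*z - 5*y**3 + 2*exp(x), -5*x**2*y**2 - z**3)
(x*y*(-10*x - 3), 10*x*y**2 - 4*x*y + 5*x*cos(x*z) + 8*y*z - 5*y*exp(y*z), -3*x**2 + 4*x*z + 3*y*z - 4*z**2 + 5*z*exp(y*z) + 2*exp(x))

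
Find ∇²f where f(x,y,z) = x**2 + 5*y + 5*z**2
12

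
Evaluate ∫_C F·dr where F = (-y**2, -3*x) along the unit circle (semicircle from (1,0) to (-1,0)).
4/3 - 3*pi/2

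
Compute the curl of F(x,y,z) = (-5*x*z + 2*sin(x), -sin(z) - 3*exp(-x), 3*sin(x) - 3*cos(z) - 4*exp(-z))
(cos(z), -5*x - 3*cos(x), 3*exp(-x))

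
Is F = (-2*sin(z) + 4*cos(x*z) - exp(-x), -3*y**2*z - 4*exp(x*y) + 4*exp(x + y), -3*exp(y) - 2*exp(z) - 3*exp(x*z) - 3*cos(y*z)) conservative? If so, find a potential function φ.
No, ∇×F = (3*y**2 + 3*z*sin(y*z) - 3*exp(y), -4*x*sin(x*z) + 3*z*exp(x*z) - 2*cos(z), -4*y*exp(x*y) + 4*exp(x + y)) ≠ 0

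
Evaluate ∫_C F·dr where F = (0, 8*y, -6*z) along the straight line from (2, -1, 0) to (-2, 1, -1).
-3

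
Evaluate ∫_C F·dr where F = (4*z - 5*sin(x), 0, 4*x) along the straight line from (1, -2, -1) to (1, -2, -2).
-4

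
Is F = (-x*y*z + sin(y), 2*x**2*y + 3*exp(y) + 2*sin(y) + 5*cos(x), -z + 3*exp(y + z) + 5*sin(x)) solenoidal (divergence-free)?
No, ∇·F = 2*x**2 - y*z + 3*exp(y) + 3*exp(y + z) + 2*cos(y) - 1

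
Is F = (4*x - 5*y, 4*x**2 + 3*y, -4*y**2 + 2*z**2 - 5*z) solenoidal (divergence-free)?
No, ∇·F = 4*z + 2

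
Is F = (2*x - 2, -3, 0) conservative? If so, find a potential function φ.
Yes, F is conservative. φ = x**2 - 2*x - 3*y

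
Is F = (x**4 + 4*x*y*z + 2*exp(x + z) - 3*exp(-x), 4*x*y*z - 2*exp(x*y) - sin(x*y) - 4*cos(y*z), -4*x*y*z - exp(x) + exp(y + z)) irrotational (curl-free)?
No, ∇×F = (-4*x*y - 4*x*z - 4*y*sin(y*z) + exp(y + z), 4*x*y + 4*y*z + exp(x) + 2*exp(x + z), -4*x*z + 4*y*z - 2*y*exp(x*y) - y*cos(x*y))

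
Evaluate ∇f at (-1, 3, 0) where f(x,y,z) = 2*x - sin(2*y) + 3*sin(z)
(2, -2*cos(6), 3)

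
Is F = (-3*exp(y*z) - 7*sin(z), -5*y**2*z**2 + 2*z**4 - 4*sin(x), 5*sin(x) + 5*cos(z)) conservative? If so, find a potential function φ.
No, ∇×F = (10*y**2*z - 8*z**3, -3*y*exp(y*z) - 5*cos(x) - 7*cos(z), 3*z*exp(y*z) - 4*cos(x)) ≠ 0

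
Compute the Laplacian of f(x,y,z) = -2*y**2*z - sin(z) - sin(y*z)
y**2*sin(y*z) + z*(z*sin(y*z) - 4) + sin(z)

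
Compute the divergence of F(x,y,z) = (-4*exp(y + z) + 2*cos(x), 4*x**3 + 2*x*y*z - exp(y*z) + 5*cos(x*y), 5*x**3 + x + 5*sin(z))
2*x*z - 5*x*sin(x*y) - z*exp(y*z) - 2*sin(x) + 5*cos(z)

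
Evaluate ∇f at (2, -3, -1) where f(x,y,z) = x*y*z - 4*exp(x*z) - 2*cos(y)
(4*exp(-2) + 3, -2 - 2*sin(3), -6 - 8*exp(-2))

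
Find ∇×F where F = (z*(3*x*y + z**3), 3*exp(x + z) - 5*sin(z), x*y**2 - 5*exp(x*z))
(2*x*y - 3*exp(x + z) + 5*cos(z), 3*x*y - y**2 + 4*z**3 + 5*z*exp(x*z), -3*x*z + 3*exp(x + z))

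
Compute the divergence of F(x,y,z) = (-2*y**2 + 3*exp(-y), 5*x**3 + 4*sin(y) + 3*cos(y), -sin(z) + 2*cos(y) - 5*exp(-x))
-3*sin(y) + 4*cos(y) - cos(z)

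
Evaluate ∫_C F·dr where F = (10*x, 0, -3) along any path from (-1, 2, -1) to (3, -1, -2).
43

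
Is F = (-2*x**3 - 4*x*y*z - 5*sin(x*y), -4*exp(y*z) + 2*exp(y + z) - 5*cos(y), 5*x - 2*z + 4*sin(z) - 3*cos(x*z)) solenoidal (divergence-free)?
No, ∇·F = -6*x**2 + 3*x*sin(x*z) - 4*y*z - 5*y*cos(x*y) - 4*z*exp(y*z) + 2*exp(y + z) + 5*sin(y) + 4*cos(z) - 2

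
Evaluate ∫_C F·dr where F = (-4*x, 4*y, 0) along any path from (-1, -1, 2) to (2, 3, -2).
10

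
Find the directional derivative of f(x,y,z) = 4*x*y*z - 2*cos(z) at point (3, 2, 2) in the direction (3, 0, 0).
16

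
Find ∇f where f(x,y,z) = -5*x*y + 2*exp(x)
(-5*y + 2*exp(x), -5*x, 0)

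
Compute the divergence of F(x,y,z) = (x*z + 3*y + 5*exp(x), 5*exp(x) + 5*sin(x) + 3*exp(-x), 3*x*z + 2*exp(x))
3*x + z + 5*exp(x)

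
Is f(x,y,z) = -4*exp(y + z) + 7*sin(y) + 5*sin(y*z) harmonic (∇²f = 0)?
No, ∇²f = -5*y**2*sin(y*z) - 5*z**2*sin(y*z) - 8*exp(y + z) - 7*sin(y)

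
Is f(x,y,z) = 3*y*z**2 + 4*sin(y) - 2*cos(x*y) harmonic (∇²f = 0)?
No, ∇²f = 2*x**2*cos(x*y) + 2*y**2*cos(x*y) + 6*y - 4*sin(y)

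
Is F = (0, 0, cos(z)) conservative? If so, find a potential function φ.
Yes, F is conservative. φ = sin(z)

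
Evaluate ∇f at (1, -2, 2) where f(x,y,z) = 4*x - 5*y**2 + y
(4, 21, 0)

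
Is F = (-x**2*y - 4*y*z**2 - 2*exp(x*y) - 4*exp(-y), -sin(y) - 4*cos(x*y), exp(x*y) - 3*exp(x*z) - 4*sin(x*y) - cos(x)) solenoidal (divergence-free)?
No, ∇·F = -2*x*y - 3*x*exp(x*z) + 4*x*sin(x*y) - 2*y*exp(x*y) - cos(y)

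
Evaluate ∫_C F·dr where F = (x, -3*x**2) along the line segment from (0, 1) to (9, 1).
81/2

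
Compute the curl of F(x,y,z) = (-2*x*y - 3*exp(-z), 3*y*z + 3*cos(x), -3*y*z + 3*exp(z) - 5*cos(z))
(-3*y - 3*z, 3*exp(-z), 2*x - 3*sin(x))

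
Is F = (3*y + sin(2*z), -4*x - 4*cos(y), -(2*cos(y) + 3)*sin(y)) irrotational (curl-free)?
No, ∇×F = (-3*cos(y) - 2*cos(2*y), 2*cos(2*z), -7)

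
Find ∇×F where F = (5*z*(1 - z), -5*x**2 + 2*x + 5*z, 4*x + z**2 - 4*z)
(-5, 1 - 10*z, 2 - 10*x)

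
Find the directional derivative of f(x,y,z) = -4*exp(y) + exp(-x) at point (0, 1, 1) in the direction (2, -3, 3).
sqrt(22)*(-1 + 6*E)/11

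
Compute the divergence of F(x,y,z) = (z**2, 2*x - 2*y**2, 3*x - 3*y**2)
-4*y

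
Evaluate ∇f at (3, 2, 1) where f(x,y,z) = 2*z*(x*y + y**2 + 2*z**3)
(4, 14, 36)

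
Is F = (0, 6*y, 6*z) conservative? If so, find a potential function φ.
Yes, F is conservative. φ = 3*y**2 + 3*z**2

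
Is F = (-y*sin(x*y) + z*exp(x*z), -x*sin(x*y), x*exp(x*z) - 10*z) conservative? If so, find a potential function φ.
Yes, F is conservative. φ = -5*z**2 + exp(x*z) + cos(x*y)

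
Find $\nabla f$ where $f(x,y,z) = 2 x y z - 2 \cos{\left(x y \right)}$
(2*y*(z + sin(x*y)), 2*x*(z + sin(x*y)), 2*x*y)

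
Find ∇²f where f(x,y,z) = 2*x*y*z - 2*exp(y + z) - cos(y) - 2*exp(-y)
-4*exp(y + z) + cos(y) - 2*exp(-y)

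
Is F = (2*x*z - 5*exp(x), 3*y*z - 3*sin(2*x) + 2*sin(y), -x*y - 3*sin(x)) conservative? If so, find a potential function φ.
No, ∇×F = (-x - 3*y, 2*x + y + 3*cos(x), -6*cos(2*x)) ≠ 0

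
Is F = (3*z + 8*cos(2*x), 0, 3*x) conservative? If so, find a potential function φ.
Yes, F is conservative. φ = 3*x*z + 4*sin(2*x)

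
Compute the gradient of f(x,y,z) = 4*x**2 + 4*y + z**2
(8*x, 4, 2*z)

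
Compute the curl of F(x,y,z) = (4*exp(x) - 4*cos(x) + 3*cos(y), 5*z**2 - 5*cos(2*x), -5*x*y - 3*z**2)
(-5*x - 10*z, 5*y, 10*sin(2*x) + 3*sin(y))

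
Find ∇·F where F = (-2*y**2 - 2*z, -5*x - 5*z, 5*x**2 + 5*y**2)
0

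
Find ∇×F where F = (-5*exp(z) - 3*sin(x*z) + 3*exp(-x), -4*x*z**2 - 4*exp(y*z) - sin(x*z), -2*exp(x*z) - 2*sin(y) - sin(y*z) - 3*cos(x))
(8*x*z + x*cos(x*z) + 4*y*exp(y*z) - z*cos(y*z) - 2*cos(y), -3*x*cos(x*z) + 2*z*exp(x*z) - 5*exp(z) - 3*sin(x), -z*(4*z + cos(x*z)))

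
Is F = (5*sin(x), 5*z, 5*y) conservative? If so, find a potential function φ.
Yes, F is conservative. φ = 5*y*z - 5*cos(x)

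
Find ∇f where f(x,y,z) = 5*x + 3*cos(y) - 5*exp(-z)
(5, -3*sin(y), 5*exp(-z))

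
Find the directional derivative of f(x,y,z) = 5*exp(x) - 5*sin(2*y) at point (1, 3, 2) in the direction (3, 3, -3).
5*sqrt(3)*(E - 2*cos(6))/3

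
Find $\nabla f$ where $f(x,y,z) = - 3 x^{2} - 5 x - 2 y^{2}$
(-6*x - 5, -4*y, 0)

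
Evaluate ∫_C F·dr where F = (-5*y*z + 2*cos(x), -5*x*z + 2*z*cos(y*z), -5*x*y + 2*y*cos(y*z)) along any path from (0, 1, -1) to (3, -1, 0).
2*sin(3) + 2*sin(1)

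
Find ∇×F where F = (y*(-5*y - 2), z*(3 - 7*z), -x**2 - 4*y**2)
(-8*y + 14*z - 3, 2*x, 10*y + 2)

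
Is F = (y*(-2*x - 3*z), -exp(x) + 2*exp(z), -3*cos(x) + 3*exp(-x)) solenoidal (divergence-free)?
No, ∇·F = -2*y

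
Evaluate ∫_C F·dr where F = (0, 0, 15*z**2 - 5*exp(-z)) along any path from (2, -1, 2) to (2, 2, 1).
-35 - 5*exp(-2) + 5*exp(-1)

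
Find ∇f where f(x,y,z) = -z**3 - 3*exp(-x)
(3*exp(-x), 0, -3*z**2)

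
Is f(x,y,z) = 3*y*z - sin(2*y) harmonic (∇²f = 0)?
No, ∇²f = 4*sin(2*y)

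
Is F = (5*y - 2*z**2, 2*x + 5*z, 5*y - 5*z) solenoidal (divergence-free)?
No, ∇·F = -5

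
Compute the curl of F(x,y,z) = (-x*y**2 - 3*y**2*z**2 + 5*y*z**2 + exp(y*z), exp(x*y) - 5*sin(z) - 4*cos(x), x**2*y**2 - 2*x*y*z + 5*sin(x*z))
(2*x**2*y - 2*x*z + 5*cos(z), -2*x*y**2 - 6*y**2*z + 12*y*z + y*exp(y*z) - 5*z*cos(x*z), 2*x*y + 6*y*z**2 + y*exp(x*y) - 5*z**2 - z*exp(y*z) + 4*sin(x))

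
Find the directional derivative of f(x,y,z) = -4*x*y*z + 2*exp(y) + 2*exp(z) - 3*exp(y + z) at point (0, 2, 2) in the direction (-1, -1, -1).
2*sqrt(3)*(8 + (-2 + 3*exp(2))*exp(2))/3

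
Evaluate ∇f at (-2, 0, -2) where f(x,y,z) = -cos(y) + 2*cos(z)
(0, 0, 2*sin(2))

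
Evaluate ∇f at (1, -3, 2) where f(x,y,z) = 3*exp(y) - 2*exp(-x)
(2*exp(-1), 3*exp(-3), 0)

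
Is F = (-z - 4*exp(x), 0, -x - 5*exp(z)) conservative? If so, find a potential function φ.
Yes, F is conservative. φ = -x*z - 4*exp(x) - 5*exp(z)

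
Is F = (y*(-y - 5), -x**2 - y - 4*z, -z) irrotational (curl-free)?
No, ∇×F = (4, 0, -2*x + 2*y + 5)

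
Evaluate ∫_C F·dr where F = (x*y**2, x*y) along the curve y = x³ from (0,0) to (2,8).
608/7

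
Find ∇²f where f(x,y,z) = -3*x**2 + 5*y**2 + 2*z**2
8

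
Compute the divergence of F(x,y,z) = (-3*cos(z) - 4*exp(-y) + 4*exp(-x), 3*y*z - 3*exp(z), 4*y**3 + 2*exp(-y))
3*z - 4*exp(-x)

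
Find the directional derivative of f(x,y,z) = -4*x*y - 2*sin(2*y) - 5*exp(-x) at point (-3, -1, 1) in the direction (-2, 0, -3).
2*sqrt(13)*(-5*exp(3) - 4)/13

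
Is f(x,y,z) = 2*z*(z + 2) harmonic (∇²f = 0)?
No, ∇²f = 4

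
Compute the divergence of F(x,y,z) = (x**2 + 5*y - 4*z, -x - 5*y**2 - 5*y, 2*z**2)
2*x - 10*y + 4*z - 5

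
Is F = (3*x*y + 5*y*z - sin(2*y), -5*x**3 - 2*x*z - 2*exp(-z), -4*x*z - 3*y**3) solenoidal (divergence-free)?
No, ∇·F = -4*x + 3*y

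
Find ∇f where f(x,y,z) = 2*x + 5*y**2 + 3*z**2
(2, 10*y, 6*z)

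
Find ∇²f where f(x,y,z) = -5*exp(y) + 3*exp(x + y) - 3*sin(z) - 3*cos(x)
-5*exp(y) + 6*exp(x + y) + 3*sin(z) + 3*cos(x)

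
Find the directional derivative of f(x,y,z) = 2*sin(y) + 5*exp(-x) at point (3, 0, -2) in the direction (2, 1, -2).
2/3 - 10*exp(-3)/3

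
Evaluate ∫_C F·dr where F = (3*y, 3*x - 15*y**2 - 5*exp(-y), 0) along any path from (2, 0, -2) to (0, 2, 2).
-45 + 5*exp(-2)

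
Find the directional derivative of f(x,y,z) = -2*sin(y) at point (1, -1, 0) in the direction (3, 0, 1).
0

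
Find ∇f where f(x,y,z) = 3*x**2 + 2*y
(6*x, 2, 0)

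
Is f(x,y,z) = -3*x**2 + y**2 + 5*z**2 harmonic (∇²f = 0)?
No, ∇²f = 6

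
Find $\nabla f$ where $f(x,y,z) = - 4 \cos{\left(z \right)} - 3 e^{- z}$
(0, 0, 4*sin(z) + 3*exp(-z))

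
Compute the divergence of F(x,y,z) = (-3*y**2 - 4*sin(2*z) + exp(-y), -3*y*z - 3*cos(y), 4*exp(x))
-3*z + 3*sin(y)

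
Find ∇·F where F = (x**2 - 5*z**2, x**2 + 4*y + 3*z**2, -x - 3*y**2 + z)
2*x + 5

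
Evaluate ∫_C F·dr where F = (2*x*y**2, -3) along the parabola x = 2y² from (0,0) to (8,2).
494/3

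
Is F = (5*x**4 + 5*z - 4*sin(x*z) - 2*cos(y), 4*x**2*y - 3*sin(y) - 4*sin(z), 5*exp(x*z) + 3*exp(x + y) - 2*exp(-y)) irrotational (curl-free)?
No, ∇×F = (3*exp(x + y) + 4*cos(z) + 2*exp(-y), -4*x*cos(x*z) - 5*z*exp(x*z) - 3*exp(x + y) + 5, 8*x*y - 2*sin(y))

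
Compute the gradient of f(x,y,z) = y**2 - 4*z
(0, 2*y, -4)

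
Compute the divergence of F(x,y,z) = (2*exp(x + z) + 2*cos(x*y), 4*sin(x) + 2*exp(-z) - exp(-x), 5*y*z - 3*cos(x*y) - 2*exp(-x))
-2*y*sin(x*y) + 5*y + 2*exp(x + z)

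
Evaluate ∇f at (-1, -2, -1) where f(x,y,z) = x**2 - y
(-2, -1, 0)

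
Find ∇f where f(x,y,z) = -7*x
(-7, 0, 0)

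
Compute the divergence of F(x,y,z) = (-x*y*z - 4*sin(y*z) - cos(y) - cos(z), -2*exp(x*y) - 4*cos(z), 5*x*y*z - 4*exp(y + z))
5*x*y - 2*x*exp(x*y) - y*z - 4*exp(y + z)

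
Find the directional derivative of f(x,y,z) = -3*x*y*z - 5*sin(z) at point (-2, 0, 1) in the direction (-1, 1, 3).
3*sqrt(11)*(2 - 5*cos(1))/11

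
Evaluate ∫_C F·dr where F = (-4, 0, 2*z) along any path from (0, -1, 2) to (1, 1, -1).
-7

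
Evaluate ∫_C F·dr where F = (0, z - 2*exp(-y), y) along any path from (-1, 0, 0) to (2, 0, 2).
0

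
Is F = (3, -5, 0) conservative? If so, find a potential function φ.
Yes, F is conservative. φ = 3*x - 5*y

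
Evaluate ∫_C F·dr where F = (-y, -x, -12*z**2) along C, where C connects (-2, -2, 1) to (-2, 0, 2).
-24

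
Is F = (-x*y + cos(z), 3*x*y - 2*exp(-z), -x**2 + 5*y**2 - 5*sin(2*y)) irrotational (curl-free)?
No, ∇×F = (10*y - 10*cos(2*y) - 2*exp(-z), 2*x - sin(z), x + 3*y)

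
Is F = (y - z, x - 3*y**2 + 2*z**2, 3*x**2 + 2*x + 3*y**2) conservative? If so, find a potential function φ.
No, ∇×F = (6*y - 4*z, -6*x - 3, 0) ≠ 0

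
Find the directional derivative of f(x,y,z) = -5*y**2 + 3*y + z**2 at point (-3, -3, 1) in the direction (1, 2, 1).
34*sqrt(6)/3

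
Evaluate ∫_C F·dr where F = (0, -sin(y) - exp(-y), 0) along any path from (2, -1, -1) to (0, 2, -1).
-E - cos(1) + cos(2) + exp(-2)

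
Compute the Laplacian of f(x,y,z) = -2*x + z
0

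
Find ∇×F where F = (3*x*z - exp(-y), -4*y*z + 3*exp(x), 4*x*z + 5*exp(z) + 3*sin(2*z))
(4*y, 3*x - 4*z, 3*exp(x) - exp(-y))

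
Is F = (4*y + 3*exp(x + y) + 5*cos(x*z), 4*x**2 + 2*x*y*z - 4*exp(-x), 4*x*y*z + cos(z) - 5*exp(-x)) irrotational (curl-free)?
No, ∇×F = (2*x*(-y + 2*z), -5*x*sin(x*z) - 4*y*z - 5*exp(-x), 8*x + 2*y*z - 3*exp(x + y) - 4 + 4*exp(-x))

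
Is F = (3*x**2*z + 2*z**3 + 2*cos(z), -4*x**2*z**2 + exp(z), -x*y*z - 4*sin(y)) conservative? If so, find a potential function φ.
No, ∇×F = (8*x**2*z - x*z - exp(z) - 4*cos(y), 3*x**2 + y*z + 6*z**2 - 2*sin(z), -8*x*z**2) ≠ 0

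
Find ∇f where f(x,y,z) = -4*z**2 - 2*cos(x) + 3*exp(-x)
(2*sin(x) - 3*exp(-x), 0, -8*z)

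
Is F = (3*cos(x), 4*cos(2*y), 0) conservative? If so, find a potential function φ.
Yes, F is conservative. φ = 3*sin(x) + 2*sin(2*y)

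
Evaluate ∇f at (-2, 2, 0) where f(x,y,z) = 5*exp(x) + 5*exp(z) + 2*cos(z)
(5*exp(-2), 0, 5)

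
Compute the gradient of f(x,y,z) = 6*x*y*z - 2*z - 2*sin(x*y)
(2*y*(3*z - cos(x*y)), 2*x*(3*z - cos(x*y)), 6*x*y - 2)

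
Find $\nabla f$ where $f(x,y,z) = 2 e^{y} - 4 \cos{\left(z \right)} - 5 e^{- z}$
(0, 2*exp(y), 4*sin(z) + 5*exp(-z))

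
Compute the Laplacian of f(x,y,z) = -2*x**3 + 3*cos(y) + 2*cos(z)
-12*x - 3*cos(y) - 2*cos(z)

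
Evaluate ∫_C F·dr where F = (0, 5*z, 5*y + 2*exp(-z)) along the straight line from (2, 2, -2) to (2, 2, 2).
4*sinh(2) + 40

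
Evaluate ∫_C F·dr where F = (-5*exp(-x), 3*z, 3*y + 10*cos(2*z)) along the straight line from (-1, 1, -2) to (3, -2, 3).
-5*E - 12 + 5*sin(4) + 5*sin(6) + 5*exp(-3)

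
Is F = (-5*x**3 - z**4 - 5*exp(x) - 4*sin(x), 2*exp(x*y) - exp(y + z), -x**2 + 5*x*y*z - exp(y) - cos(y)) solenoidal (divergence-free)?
No, ∇·F = -15*x**2 + 5*x*y + 2*x*exp(x*y) - 5*exp(x) - exp(y + z) - 4*cos(x)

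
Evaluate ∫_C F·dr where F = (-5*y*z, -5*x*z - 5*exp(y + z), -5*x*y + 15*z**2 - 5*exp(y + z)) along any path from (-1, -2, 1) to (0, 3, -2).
-35 - 10*sinh(1)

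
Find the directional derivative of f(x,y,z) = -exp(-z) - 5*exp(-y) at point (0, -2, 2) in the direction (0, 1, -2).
sqrt(5)*(-2/5 + exp(4))*exp(-2)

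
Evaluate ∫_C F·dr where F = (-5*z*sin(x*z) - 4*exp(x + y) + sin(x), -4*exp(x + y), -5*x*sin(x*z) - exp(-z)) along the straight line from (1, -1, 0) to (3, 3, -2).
-4*exp(6) - 2 + cos(1) - cos(3) + 5*cos(6) + exp(2)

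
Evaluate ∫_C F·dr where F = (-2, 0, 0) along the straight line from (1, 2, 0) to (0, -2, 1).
2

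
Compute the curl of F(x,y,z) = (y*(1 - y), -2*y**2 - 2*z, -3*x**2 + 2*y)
(4, 6*x, 2*y - 1)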